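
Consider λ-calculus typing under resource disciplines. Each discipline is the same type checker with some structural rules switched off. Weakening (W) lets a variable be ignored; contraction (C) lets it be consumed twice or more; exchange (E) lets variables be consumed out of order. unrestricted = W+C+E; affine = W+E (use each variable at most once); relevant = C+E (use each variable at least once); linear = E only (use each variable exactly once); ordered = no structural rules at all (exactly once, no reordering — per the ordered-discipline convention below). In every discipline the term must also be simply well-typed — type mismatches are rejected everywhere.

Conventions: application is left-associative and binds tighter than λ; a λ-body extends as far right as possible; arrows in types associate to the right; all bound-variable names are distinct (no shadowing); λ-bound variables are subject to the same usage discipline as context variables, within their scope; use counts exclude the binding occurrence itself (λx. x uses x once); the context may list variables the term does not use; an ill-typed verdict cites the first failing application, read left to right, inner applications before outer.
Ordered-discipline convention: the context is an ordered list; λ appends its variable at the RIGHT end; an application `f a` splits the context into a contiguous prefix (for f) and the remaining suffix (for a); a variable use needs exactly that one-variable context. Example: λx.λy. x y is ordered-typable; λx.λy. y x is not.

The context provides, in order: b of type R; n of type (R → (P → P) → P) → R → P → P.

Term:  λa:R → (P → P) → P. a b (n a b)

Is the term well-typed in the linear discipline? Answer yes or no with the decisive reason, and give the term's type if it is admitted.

no — b ×2, a ×2 used more than once (contraction)
usage: b: 2; n: 1; a [bound]: 2
order of uses: a, b, n, a, b
typing: ✓ — (R → (P → P) → P) → P
summary: ordered ✗, linear ✗, affine ✗, relevant ✓, unrestricted ✓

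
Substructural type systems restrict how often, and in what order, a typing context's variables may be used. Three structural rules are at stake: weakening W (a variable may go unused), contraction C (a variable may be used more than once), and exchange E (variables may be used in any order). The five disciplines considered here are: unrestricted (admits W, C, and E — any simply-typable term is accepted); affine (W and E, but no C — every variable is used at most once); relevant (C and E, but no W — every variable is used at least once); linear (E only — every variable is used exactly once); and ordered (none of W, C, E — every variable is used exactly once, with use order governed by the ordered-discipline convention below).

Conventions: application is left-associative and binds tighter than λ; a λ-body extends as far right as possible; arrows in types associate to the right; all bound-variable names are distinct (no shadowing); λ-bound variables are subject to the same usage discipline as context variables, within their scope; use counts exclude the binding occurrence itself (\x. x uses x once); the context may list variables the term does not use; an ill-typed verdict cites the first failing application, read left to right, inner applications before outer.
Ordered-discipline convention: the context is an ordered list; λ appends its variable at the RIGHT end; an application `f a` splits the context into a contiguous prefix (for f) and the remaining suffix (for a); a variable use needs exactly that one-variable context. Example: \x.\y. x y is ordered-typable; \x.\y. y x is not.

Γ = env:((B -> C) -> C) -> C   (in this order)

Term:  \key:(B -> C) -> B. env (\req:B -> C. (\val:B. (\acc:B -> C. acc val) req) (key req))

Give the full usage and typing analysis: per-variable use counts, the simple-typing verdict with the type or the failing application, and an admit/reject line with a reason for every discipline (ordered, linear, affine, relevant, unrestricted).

variable uses: env ×1, key (λ-bound) ×1, req (λ-bound) ×2, val (λ-bound) ×1, acc (λ-bound) ×1
use order (left to right): env, acc, val, req, key, req
typing: well-typed at ((B -> C) -> B) -> C
ordered: ✗, uses contraction: req ×2
linear: ✗, uses contraction: req ×2
affine: ✗, uses contraction: req ×2
relevant: ✓, none of env, key, req, val, acc goes unused
unrestricted: ✓, typability at ((B -> C) -> B) -> C is all that's needed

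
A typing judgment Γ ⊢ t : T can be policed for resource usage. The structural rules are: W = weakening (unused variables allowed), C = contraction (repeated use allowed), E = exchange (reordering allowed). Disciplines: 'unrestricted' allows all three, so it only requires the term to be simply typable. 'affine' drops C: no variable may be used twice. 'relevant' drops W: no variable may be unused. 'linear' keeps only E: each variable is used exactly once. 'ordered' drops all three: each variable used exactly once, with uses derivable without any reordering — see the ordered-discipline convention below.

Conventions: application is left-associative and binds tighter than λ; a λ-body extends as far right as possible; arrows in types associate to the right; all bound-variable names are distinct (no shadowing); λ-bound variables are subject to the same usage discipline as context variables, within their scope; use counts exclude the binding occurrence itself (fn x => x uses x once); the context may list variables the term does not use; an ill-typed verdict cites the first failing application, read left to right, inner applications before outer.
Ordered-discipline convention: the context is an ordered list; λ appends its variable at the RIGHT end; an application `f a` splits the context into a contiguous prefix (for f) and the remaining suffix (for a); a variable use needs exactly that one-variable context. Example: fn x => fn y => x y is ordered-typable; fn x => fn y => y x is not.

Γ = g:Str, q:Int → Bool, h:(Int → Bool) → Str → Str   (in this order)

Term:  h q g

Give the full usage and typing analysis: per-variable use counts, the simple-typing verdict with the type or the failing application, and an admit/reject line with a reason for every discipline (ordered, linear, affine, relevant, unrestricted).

counts: g=1; q=1; h=1
order of uses: h, q, g
typing: the term checks, with type Str
ordered: ✗ — no contiguous prefix/suffix split fits h, q, g
linear: ✓ — single use per variable (g, q, h)
affine: ✓ — none of g, q, h used more than once
relevant: ✓ — none of g, q, h goes unused
unrestricted: ✓ — well-typed at Str; no restrictions here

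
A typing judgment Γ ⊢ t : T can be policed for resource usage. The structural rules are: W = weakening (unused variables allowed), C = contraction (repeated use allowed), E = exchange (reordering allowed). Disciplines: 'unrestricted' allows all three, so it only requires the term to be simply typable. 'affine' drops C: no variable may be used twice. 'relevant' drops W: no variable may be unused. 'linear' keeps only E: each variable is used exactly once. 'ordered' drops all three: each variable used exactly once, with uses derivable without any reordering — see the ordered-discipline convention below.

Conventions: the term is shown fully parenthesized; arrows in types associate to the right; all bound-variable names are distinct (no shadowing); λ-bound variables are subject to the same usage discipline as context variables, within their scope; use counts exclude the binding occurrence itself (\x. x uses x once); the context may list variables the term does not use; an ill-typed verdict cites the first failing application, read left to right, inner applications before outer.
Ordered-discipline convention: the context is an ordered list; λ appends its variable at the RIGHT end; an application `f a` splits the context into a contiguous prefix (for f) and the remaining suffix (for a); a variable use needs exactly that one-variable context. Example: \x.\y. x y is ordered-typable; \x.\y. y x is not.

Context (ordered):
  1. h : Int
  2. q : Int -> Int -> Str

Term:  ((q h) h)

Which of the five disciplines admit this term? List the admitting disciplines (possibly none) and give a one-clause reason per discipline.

admitting disciplines: relevant, unrestricted
use counts: h: 2×; q: 1×
uses in reading order: q, h, h
typing: well-typed at Str
ordered: ✗ — repeated use of h ×2
linear: ✗ — repeated use of h ×2
affine: ✗ — repeated use of h ×2
relevant: ✓ — every one of h, q appears
unrestricted: ✓ — well-typed at Str; no restrictions here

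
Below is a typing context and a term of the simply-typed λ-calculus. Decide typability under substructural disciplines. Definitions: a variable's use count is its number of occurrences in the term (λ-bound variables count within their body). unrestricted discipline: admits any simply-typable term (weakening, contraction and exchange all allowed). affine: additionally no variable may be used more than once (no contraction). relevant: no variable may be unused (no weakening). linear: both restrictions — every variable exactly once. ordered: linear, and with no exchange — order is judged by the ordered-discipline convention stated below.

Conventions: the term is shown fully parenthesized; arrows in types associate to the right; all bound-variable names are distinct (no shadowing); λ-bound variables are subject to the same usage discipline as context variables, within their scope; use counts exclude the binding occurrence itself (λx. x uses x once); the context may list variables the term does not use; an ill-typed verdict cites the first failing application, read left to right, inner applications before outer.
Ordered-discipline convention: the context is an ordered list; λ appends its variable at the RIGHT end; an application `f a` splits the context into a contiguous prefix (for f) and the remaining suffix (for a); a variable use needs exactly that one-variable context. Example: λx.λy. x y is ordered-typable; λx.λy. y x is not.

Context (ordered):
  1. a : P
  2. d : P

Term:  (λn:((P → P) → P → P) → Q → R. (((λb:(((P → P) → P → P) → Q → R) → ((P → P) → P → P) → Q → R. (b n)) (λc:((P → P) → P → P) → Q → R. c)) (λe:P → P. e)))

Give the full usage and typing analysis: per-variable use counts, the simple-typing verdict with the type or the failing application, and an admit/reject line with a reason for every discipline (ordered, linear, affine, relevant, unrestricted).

usage: a=0; d=0; n (bound)=1; b (bound)=1; c (bound)=1; e (bound)=1
order of uses: b, n, c, e
typing: well-typed — term : (((P → P) → P → P) → Q → R) → Q → R
ordered: ✗, a, d left unused
linear: ✗, a, d left unused
affine: ✓, none of a, d, n, b, c, e used more than once
relevant: ✗, a, d left unused
unrestricted: ✓, typability at (((P → P) → P → P) → Q → R) → Q → R is all that's needed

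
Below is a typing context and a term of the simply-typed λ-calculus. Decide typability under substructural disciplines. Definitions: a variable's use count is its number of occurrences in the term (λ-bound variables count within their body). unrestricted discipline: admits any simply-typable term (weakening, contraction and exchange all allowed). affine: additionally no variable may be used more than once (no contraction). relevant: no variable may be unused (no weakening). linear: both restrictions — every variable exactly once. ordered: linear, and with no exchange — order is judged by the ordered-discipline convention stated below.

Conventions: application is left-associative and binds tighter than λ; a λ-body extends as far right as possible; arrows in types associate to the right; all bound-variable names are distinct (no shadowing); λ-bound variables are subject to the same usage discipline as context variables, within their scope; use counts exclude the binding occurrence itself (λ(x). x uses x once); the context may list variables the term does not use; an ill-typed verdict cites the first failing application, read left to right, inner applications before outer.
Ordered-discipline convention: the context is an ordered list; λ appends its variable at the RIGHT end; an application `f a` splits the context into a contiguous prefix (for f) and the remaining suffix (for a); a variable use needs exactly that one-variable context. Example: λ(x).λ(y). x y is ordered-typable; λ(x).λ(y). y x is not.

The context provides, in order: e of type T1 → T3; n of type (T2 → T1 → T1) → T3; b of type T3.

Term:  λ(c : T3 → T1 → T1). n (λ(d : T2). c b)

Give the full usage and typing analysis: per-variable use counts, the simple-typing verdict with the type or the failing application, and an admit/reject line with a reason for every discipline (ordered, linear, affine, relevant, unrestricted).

variable uses: e=0, n=1, b=1, c (bound)=1, d (bound)=0
order of uses: n, c, b
typing: well-typed — term : (T3 → T1 → T1) → T3
ordered: ✗ — needs weakening: e, d unused
linear: ✗ — needs weakening: e, d unused
affine: ✓ — none of e, n, b, c, d used more than once
relevant: ✗ — needs weakening: e, d unused
unrestricted: ✓ — well-typed at (T3 → T1 → T1) → T3; no restrictions here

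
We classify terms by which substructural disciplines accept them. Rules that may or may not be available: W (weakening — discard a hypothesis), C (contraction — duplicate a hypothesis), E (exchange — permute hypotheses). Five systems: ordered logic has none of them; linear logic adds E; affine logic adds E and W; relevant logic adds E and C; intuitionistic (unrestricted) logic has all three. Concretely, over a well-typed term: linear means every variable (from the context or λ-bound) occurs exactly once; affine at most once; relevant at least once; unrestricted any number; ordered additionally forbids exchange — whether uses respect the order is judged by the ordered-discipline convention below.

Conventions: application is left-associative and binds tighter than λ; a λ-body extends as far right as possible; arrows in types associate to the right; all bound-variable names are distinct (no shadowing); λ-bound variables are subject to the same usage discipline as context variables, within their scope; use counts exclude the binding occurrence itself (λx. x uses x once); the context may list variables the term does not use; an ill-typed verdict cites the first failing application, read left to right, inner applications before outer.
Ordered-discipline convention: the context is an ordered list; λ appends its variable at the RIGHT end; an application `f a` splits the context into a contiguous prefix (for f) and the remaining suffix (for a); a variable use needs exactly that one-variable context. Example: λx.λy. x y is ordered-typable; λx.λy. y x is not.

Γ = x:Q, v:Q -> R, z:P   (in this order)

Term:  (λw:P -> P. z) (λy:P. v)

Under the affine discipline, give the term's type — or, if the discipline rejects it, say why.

not well-typed under affine — not simply typable
use counts: x ×0, v ×1, z ×1, w (λ-bound) ×0, y (λ-bound) ×0
left-to-right use order: z, v
typing: ill-typed: an application expects P -> P but receives P -> Q -> R
all disciplines: ordered ✗; linear ✗; affine ✗; relevant ✗; unrestricted ✗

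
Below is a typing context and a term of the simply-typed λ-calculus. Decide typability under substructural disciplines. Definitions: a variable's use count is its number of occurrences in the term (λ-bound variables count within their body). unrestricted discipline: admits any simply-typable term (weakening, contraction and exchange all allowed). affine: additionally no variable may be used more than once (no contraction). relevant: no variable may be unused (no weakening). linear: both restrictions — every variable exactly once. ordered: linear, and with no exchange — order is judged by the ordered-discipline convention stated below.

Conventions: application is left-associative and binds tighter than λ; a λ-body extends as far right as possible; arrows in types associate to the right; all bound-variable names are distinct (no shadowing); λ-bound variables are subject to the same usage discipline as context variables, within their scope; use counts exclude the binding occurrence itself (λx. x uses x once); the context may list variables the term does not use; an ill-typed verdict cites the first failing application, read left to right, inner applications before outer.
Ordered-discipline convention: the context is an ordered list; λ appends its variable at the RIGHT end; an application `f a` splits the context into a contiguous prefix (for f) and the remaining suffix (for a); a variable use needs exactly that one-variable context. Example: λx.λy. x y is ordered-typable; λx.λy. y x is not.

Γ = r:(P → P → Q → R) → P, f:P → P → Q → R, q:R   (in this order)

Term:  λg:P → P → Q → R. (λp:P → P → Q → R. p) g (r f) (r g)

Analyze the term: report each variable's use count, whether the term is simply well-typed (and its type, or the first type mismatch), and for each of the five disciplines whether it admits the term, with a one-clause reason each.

counts: r: 2×; f: 1×; q: 0×; g [bound]: 2×; p [bound]: 1×
uses in reading order: p, g, r, f, r, g
typing: well-typed at (P → P → Q → R) → Q → R
ordered: ✗ — needs contraction — r ×2, g ×2; q left unused
linear: ✗ — needs contraction — r ×2, g ×2; q left unused
affine: ✗ — needs contraction — r ×2, g ×2
relevant: ✗ — q left unused
unrestricted: ✓ — typability at (P → P → Q → R) → Q → R is all that's needed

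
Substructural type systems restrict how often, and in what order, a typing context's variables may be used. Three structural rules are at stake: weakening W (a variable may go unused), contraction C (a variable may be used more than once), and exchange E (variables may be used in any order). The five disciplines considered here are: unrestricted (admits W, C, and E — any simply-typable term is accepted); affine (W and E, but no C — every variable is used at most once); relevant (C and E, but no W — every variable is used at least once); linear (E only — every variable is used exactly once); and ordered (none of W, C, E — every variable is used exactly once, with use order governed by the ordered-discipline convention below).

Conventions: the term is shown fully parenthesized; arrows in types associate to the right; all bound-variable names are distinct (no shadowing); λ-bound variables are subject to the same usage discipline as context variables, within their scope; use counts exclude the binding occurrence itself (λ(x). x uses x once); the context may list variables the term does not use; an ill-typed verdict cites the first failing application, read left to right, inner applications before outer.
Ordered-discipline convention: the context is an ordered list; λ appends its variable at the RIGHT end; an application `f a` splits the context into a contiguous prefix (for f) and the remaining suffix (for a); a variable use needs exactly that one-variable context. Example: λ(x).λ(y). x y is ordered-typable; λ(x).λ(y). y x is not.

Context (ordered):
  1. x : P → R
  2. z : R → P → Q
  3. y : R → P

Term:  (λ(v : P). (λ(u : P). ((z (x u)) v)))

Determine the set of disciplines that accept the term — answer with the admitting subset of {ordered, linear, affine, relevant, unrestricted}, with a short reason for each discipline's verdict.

admitted by: affine, unrestricted
variable uses: x: 1×; z: 1×; y: 0×; v [bound]: 1×; u [bound]: 1×
uses in reading order: z, x, u, v
typing: ✓ — P → P → Q
ordered: ✗ — y never used (weakening)
linear: ✗ — y never used (weakening)
affine: ✓ — none of x, z, y, v, u used more than once
relevant: ✗ — y never used (weakening)
unrestricted: ✓ — well-typed at P → P → Q; no restrictions here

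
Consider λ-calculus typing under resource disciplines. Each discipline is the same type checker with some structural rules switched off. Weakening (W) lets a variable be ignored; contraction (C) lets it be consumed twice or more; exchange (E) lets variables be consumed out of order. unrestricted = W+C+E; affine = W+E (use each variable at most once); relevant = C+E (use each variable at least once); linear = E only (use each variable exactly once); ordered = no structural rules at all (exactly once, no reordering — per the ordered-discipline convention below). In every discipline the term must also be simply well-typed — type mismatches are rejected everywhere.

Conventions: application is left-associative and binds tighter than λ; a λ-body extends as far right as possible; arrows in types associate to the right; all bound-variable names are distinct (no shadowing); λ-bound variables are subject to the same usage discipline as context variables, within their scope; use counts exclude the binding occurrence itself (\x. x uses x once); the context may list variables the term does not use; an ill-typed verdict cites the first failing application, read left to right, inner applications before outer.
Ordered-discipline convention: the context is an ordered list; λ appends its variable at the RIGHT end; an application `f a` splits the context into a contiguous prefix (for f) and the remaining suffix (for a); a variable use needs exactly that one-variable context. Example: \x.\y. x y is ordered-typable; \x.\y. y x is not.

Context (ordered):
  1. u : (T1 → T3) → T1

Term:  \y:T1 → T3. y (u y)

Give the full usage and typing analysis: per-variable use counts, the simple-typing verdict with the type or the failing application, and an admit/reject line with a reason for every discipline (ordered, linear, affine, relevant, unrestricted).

counts: u: 1×, y [bound]: 2×
uses in reading order: y, u, y
typing: ✓ — (T1 → T3) → T3
ordered ✗ (repeated use of y ×2)
linear ✗ (repeated use of y ×2)
affine ✗ (repeated use of y ×2)
relevant ✓ (every one of u, y appears)
unrestricted ✓ (type-checks ((T1 → T3) → T3) and nothing is barred)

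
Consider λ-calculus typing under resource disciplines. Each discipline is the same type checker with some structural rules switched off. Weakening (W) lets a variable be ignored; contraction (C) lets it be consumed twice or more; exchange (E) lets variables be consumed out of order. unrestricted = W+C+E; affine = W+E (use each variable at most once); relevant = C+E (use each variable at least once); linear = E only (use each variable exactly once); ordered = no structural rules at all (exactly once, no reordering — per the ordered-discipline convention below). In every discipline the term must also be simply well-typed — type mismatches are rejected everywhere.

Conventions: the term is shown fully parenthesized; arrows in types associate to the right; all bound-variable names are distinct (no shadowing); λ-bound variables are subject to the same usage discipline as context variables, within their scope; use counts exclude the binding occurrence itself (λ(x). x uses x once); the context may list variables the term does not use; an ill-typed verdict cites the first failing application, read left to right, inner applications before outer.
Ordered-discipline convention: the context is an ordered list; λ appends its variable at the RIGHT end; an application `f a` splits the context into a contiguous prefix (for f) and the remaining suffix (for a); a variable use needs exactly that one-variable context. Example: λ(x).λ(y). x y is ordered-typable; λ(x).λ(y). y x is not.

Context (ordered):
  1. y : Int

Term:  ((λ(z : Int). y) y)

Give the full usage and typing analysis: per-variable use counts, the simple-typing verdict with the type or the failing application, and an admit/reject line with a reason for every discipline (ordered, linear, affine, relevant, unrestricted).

counts: y: 2; z (bound): 0
use order (left to right): y, y
typing: the term checks, with type Int
ordered: ✗ — needs contraction — y ×2; z left unused
linear: ✗ — needs contraction — y ×2; z left unused
affine: ✗ — needs contraction — y ×2
relevant: ✗ — z left unused
unrestricted: ✓ — typability at Int is all that's needed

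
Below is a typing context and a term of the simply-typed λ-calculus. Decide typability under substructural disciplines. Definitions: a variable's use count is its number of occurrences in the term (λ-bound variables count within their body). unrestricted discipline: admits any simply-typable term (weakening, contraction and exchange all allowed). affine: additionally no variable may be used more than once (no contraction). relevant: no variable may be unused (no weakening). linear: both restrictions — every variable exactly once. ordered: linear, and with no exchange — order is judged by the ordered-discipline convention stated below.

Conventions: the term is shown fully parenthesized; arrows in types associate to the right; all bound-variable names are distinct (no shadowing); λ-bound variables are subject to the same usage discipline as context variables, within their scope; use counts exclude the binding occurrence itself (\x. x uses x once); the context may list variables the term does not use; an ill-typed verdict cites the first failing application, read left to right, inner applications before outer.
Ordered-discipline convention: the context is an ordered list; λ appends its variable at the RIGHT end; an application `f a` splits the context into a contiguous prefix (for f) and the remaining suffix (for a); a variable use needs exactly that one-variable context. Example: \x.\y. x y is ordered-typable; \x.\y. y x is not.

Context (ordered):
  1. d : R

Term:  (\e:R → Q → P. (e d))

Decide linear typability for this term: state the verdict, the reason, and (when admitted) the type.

yes — exactly-once usage across d, e; term : (R → Q → P) → Q → P
counts: d: 1; e (λ-bound): 1
left-to-right use order: e, d
typing: well-typed at (R → Q → P) → Q → P
per-discipline verdicts: ordered ✗; linear ✓; affine ✓; relevant ✓; unrestricted ✓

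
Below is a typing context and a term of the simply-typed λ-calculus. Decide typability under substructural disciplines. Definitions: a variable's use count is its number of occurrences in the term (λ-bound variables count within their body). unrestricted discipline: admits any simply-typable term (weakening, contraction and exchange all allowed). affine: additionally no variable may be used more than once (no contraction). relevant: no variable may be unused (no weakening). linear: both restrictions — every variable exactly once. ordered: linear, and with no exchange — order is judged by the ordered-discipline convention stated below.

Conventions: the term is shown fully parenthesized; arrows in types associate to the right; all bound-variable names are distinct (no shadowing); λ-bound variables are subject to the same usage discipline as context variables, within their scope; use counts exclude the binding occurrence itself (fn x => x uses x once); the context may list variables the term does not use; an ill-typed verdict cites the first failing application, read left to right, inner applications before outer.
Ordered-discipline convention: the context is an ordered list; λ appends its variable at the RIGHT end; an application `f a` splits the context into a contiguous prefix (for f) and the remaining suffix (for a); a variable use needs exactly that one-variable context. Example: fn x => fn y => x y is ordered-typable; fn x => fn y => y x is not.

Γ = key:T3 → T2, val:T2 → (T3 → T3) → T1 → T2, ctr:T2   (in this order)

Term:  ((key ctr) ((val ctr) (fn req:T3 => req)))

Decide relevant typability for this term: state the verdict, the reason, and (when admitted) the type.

no — a type mismatch blocks all five
usage: key: 1, val: 1, ctr: 2, req [bound]: 1
uses in reading order: key, ctr, val, ctr, req
typing: ill-typed: argument of type T2 where T3 is required
summary: ordered ✗ · linear ✗ · affine ✗ · relevant ✗ · unrestricted ✗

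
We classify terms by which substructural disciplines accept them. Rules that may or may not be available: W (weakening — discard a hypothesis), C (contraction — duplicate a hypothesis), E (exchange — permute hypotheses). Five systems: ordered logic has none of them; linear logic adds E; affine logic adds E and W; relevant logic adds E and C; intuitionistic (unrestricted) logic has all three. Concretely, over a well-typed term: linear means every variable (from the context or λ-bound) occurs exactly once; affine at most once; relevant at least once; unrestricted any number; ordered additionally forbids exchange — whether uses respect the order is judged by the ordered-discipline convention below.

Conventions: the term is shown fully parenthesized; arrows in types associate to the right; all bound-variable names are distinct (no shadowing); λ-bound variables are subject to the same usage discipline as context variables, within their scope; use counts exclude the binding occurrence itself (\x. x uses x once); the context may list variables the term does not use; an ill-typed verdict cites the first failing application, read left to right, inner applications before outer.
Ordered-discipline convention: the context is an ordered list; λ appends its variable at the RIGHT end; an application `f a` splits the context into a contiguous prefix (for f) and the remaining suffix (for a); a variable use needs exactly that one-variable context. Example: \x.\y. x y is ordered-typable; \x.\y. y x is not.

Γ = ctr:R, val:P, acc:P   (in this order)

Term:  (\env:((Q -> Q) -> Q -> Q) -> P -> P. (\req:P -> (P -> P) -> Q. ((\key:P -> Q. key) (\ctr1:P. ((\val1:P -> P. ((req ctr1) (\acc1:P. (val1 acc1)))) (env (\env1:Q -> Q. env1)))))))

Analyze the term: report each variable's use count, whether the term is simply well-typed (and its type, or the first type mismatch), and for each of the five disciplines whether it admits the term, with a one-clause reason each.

variable uses: ctr: 0; val: 0; acc: 0; env [bound]: 1; req [bound]: 1; key [bound]: 1; ctr1 [bound]: 1; val1 [bound]: 1; acc1 [bound]: 1; env1 [bound]: 1
left-to-right use order: key, req, ctr1, val1, acc1, env, env1
typing: well-typed at (((Q -> Q) -> Q -> Q) -> P -> P) -> (P -> (P -> P) -> Q) -> P -> Q
ordered: ✗, ctr, val, acc never used (weakening)
linear: ✗, ctr, val, acc never used (weakening)
affine: ✓, ctr, val, acc, env, req, key, ctr1, val1, acc1, env1: no repeats, contraction unneeded
relevant: ✗, ctr, val, acc never used (weakening)
unrestricted: ✓, type-checks ((((Q -> Q) -> Q -> Q) -> P -> P) -> (P -> (P -> P) -> Q) -> P -> Q) and nothing is barred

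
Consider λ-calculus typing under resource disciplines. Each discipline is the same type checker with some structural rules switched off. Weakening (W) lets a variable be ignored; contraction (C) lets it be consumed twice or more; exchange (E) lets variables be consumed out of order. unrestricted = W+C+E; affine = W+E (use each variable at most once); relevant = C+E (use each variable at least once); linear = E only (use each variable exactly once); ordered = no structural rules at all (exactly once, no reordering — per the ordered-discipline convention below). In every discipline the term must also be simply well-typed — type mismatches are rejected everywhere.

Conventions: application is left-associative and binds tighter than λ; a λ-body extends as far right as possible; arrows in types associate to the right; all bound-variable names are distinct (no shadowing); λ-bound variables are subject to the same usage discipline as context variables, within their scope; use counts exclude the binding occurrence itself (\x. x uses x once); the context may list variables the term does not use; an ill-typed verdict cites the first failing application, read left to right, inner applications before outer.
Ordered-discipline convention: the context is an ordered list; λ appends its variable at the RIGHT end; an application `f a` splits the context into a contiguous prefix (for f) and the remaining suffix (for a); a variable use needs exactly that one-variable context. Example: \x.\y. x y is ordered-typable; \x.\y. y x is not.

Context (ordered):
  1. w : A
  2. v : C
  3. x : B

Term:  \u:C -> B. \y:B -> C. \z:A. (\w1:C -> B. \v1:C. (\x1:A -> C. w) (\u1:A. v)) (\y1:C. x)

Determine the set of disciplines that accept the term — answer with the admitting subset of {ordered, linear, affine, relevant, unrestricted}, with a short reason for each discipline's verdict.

admitting disciplines: affine, unrestricted
usage: w: 1; v: 1; x: 1; u (λ-bound): 0; y (λ-bound): 0; z (λ-bound): 0; w1 (λ-bound): 0; v1 (λ-bound): 0; x1 (λ-bound): 0; u1 (λ-bound): 0; y1 (λ-bound): 0
left-to-right use order: w, v, x
typing: ✓ — (C -> B) -> (B -> C) -> A -> C -> A
ordered: ✗, unused: u, y, z, w1, v1, x1, u1, y1 — weakening required
linear: ✗, unused: u, y, z, w1, v1, x1, u1, y1 — weakening required
affine: ✓, no duplicate uses among w, v, x, u, y, z, w1, v1, x1, u1, y1
relevant: ✗, unused: u, y, z, w1, v1, x1, u1, y1 — weakening required
unrestricted: ✓, well-typed at (C -> B) -> (B -> C) -> A -> C -> A; no restrictions here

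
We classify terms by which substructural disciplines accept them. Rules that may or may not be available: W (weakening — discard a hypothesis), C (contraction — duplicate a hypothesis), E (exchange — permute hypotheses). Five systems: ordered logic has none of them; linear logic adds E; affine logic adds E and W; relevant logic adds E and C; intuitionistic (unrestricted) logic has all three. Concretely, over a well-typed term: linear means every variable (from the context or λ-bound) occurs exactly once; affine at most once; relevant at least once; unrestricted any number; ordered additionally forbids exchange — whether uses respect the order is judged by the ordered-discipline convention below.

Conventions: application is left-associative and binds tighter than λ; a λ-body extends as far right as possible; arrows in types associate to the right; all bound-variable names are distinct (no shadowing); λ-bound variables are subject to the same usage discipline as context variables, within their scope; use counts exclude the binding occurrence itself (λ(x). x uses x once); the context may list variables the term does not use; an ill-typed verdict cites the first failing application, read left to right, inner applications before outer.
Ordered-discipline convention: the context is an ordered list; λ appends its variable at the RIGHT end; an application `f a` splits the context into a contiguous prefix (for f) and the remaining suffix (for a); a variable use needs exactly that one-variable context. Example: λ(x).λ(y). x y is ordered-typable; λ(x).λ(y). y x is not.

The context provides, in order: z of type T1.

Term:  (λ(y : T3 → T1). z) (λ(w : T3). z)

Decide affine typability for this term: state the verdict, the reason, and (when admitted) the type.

no — uses contraction: z ×2
use counts: z: 2×, y [bound]: 0×, w [bound]: 0×
uses in reading order: z, z
typing: the term checks, with type T1
all disciplines: ordered ✗; linear ✗; affine ✗; relevant ✗; unrestricted ✓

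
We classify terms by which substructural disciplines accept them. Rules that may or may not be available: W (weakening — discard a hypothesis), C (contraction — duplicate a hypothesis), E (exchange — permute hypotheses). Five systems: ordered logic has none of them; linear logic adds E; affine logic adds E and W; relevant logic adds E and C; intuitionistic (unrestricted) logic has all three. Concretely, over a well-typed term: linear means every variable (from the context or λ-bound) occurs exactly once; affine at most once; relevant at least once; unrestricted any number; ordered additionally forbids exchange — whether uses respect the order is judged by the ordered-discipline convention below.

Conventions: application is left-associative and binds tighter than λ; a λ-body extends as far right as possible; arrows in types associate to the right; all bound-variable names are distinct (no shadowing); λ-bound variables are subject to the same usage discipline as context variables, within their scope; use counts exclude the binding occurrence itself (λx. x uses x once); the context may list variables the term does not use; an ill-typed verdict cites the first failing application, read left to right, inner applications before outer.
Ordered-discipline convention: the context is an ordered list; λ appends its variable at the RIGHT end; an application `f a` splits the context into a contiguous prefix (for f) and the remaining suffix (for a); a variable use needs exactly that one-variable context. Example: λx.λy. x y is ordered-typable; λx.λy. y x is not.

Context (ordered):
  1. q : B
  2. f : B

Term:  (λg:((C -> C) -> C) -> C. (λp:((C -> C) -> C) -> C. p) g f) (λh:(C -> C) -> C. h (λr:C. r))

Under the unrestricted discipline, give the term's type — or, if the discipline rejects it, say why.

not well-typed under unrestricted — fails simple typing
variable uses: q: 0×; f: 1×; g (bound): 1×; p (bound): 1×; h (bound): 1×; r (bound): 1×
order of uses: p, g, f, h, r
typing: ill-typed: argument of type B where (C -> C) -> C is required
all disciplines: ordered ✗; linear ✗; affine ✗; relevant ✗; unrestricted ✗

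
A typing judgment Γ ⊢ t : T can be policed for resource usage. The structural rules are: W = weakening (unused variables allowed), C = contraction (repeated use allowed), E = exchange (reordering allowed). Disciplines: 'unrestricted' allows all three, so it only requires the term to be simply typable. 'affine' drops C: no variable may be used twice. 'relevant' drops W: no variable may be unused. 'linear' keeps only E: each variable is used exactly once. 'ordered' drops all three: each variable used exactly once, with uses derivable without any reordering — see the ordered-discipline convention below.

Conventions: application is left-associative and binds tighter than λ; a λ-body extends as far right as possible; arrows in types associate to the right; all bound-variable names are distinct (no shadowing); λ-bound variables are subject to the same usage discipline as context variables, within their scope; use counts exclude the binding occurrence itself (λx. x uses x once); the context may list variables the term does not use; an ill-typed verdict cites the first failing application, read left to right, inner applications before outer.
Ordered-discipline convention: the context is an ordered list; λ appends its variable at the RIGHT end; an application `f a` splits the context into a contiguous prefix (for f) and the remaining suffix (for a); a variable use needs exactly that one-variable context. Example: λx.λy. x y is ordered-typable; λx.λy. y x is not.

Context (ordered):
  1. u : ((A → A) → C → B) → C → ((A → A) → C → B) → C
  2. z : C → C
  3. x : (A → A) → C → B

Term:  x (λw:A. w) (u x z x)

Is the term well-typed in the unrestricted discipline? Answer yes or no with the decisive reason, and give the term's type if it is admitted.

no — not simply typable
use counts: u=1; z=1; x=3; w (bound)=1
order of uses: x, w, u, x, z, x
typing: ill-typed: argument of type C → C where C is required
per-discipline verdicts: ordered ✗ · linear ✗ · affine ✗ · relevant ✗ · unrestricted ✗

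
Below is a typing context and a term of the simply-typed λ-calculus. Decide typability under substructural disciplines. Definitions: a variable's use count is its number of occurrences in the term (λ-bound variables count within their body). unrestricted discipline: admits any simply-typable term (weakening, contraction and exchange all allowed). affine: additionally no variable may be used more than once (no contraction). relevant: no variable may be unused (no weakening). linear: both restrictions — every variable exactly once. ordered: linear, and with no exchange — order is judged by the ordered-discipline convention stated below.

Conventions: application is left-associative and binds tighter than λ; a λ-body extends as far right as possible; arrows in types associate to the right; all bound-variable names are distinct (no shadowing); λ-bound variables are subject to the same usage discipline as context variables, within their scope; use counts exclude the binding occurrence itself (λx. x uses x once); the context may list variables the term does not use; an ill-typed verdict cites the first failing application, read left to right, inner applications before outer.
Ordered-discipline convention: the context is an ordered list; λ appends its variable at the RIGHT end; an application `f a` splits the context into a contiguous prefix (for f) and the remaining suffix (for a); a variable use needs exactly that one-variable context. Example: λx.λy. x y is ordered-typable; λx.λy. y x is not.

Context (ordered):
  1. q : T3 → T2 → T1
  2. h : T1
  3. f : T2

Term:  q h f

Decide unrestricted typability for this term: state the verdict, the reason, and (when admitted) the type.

no — a type mismatch blocks all five
variable uses: q ×1; h ×1; f ×1
left-to-right use order: q, h, f
typing: ill-typed: an argument T1 mismatches the expected T3
across the five disciplines: ordered ✗, linear ✗, affine ✗, relevant ✗, unrestricted ✗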